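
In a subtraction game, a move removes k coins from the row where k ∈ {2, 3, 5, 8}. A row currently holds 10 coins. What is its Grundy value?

Build the Grundy sequence with g(k) = mex{g(k−s) : s ∈ {2, 3, 5, 8}, s ≤ k}:
k:     0  1  2  3  4  5  6  7  8  9 10
g(k):  0  0  1  1  2  2  3  0  4  1  3
So g(10) = 3.

3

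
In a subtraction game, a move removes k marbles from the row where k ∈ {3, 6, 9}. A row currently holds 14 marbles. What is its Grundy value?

Grundy values for subtraction set {3, 6, 9}:
k:     0  1  2  3  4  5  6  7  8  9 10 11 12 13 14
g(k):  0  0  0  1  1  1  2  2  2  3  3  3  0  0  0
So g(14) = 0.

0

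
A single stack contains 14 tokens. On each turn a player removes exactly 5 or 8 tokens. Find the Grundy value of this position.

0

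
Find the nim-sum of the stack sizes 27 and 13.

Nim-sum: 27 ⊕ 13 = 22.

22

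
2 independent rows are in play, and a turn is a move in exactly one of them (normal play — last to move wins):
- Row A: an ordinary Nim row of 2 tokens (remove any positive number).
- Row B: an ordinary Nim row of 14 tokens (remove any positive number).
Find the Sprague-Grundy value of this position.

12

Row A is a plain Nim row of size 2, so its Grundy value is 2.
Row B is a plain Nim row of size 14, so its Grundy value is 14.
The value of a disjunctive sum is the nim-sum of the parts.
Combined value = 2 ⊕ 14 = 12.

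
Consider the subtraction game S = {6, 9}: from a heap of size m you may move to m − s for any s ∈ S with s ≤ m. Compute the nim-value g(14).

2

Grundy values for subtraction set {6, 9}:
k:     0  1  2  3  4  5  6  7  8  9 10 11 12 13 14
g(k):  0  0  0  0  0  0  1  1  1  1  1  1  2  2  2
So g(14) = 2.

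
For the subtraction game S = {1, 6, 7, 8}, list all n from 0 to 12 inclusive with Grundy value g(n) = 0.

Grundy values for subtraction set {1, 6, 7, 8}:
g(0) = mex{} = 0
g(1) = mex{0} = 1
g(2) = mex{1} = 0
g(3) = mex{0} = 1
g(4) = mex{1} = 0
g(5) = mex{0} = 1
g(6) = mex{0,1} = 2
g(7) = mex{0,1,2} = 3
g(8) = mex{0,1,3} = 2
g(9) = mex{0,1,2} = 3
g(10) = mex{0,1,3} = 2
g(11) = mex{0,1,2} = 3
g(12) = mex{0,1,2,3} = 4
The P-positions (g = 0) in 0..12 are 0, 2, 4.

0, 2, 4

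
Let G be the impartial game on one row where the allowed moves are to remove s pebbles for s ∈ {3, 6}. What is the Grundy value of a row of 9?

0

Compute g(0), g(1), … for moves {3, 6}:
k:     0  1  2  3  4  5  6  7  8  9
g(k):  0  0  0  1  1  1  2  2  2  0
So g(9) = 0.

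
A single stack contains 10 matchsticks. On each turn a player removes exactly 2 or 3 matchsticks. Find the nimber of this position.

0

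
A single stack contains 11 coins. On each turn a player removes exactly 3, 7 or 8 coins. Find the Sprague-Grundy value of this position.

Compute g(0), g(1), … for moves {3, 7, 8}:
k:     0  1  2  3  4  5  6  7  8  9 10 11
g(k):  0  0  0  1  1  1  0  2  2  1  3  0
So g(11) = 0.

0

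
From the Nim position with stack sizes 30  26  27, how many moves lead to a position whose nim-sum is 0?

3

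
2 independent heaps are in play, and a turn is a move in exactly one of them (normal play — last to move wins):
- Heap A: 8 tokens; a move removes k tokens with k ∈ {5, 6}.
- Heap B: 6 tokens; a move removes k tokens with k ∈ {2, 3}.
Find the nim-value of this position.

1

Grundy values for heap A (subtraction set {5, 6}):
k:     0  1  2  3  4  5  6  7  8
g(k):  0  0  0  0  0  1  1  1  1
So g(8) = 1.
Build the Grundy sequence for heap B with g(k) = mex{g(k−s) : s ∈ {2, 3}, s ≤ k}:
g(0) = mex{} = 0
g(1) = mex{} = 0
g(2) = mex{0} = 1
g(3) = mex{0} = 1
g(4) = mex{0,1} = 2
g(5) = mex{1} = 0
g(6) = mex{1,2} = 0
So g(6) = 0.
The value of a disjunctive sum is the nim-sum of the parts.
Combined value = 1 XOR 0 = 1.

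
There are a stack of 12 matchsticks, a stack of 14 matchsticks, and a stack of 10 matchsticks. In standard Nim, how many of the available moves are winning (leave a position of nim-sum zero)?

3

Nim-sum: 12 ⊕ 14 ⊕ 10 = 8.
The overall nim-sum is X = 8. A stack of size p has a winning move iff p XOR X < p (reduce it to p XOR X).
  12: 12 XOR 8 = 4 < 12 — winning move (to 4).
  14: 14 XOR 8 = 6 < 14 — winning move (to 6).
  10: 10 XOR 8 = 2 < 10 — winning move (to 2).
That gives 3 winning moves.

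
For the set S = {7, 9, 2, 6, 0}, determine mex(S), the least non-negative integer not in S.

1

0 is in the set but 1 is not, so the mex is 1.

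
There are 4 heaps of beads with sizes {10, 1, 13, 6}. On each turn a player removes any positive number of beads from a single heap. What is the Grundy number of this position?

0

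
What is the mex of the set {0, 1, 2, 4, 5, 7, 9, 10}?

3

The values 0, 1, 2 are all present; 3 is the first non-negative integer missing from the set.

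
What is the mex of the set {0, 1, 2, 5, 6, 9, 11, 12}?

3

The values 0, 1, 2 are all present; 3 is the first non-negative integer missing from the set.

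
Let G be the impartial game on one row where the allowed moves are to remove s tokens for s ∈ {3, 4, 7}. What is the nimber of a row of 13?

1

Build the Grundy sequence with g(k) = mex{g(k−s) : s ∈ {3, 4, 7}, s ≤ k}:
k:     0  1  2  3  4  5  6  7  8  9 10 11 12 13
g(k):  0  0  0  1  1  1  2  2  2  3  0  0  0  1
So g(13) = 1.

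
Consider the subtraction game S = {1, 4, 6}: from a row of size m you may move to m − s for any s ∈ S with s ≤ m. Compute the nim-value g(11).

Compute g(0), g(1), … for moves {1, 4, 6}:
k:     0  1  2  3  4  5  6  7  8  9 10 11
g(k):  0  1  0  1  2  0  1  0  1  2  0  1
So g(11) = 1.

1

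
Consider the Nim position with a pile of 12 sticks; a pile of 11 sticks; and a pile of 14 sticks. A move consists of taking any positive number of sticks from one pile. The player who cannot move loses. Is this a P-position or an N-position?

N-position

Compute the nim-sum pairwise:
12 ⊕ 11 = 7
7 ⊕ 14 = 9
The nim-sum is 9 ≠ 0, so this is an N-position: the player to move can win.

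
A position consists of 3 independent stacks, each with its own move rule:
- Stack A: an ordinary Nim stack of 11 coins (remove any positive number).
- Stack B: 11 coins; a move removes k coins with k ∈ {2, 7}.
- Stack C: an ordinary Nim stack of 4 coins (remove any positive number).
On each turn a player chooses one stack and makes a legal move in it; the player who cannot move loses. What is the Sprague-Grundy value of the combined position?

Stack A is a plain Nim stack of size 11, so its Grundy value is 11.
For stack B, compute g(0), g(1), … with moves {2, 7}:
k:     0  1  2  3  4  5  6  7  8  9 10 11
g(k):  0  0  1  1  0  0  1  1  2  0  0  1
So g(11) = 1.
Stack C is a plain Nim stack of size 4, so its Grundy value is 4.
By the Sprague-Grundy theorem, the Grundy value of a sum of independent games is the XOR of the component values.
Combined value = 11 ⊕ 1 ⊕ 4 = 14.

14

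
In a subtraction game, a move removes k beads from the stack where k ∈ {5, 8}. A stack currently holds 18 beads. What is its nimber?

1

Compute g(0), g(1), … for moves {5, 8}:
k:     0  1  2  3  4  5  6  7  8  9 10 11 12 13 14 15 16 17 18
g(k):  0  0  0  0  0  1  1  1  1  1  2  2  2  0  0  0  0  0  1
So g(18) = 1.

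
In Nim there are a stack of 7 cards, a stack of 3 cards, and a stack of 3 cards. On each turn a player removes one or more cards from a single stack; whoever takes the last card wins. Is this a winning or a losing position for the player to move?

Bitwise XOR of the heap sizes:
  111  (7)
  011  (3)
  011  (3)
  ---
  111  (7)
The nim-sum is 7 ≠ 0, so this is an N-position: the player to move can win.

Winning position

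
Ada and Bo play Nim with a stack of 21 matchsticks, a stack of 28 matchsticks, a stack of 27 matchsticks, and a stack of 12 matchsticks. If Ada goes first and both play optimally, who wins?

Nim-sum: 21 ^ 28 ^ 27 ^ 12 = 30.
The nim-sum is 30 ≠ 0, so this is an N-position: the player to move can win; Ada has a winning move.

Ada wins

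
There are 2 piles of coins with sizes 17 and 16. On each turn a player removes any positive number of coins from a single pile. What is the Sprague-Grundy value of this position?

In binary:
  10001  (17)
  10000  (16)
  -----
  00001  (1)

1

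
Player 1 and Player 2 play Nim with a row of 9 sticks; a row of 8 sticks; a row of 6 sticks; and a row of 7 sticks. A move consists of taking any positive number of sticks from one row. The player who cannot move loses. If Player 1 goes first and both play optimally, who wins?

Player 2 wins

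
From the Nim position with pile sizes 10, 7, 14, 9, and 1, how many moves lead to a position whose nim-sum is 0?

Bitwise XOR of the heap sizes:
  1010  (10)
  0111  (7)
  1110  (14)
  1001  (9)
  0001  (1)
  ----
  1011  (11)
The overall nim-sum is X = 11. A pile of size p has a winning move iff p XOR X < p (reduce it to p XOR X).
  10: 10 XOR 11 = 1 < 10 — winning move (to 1).
  7: 7 XOR 11 = 12 ≥ 7 — no move.
  14: 14 XOR 11 = 5 < 14 — winning move (to 5).
  9: 9 XOR 11 = 2 < 9 — winning move (to 2).
  1: 1 XOR 11 = 10 ≥ 1 — no move.
That gives 3 winning moves.

3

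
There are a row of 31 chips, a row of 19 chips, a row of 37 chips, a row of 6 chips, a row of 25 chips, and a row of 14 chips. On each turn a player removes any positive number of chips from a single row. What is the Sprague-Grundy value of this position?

56

Bitwise XOR of the heap sizes:
  011111  (31)
  010011  (19)
  100101  (37)
  000110  (6)
  011001  (25)
  001110  (14)
  ------
  111000  (56)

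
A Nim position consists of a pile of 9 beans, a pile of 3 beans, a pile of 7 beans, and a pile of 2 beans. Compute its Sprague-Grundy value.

Nim-sum: 9 ⊕ 3 ⊕ 7 ⊕ 2 = 15.

15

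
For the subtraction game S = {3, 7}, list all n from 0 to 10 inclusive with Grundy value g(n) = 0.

Grundy values for subtraction set {3, 7}:
k:     0  1  2  3  4  5  6  7  8  9 10
g(k):  0  0  0  1  1  1  0  2  2  1  0
The P-positions (g = 0) in 0..10 are 0, 1, 2, 6, 10.

0, 1, 2, 6, 10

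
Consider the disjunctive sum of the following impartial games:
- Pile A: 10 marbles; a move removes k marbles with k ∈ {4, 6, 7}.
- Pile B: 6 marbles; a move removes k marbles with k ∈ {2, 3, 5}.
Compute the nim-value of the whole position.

Build the Grundy sequence for pile A with g(k) = mex{g(k−s) : s ∈ {4, 6, 7}, s ≤ k}:
k:     0  1  2  3  4  5  6  7  8  9 10
g(k):  0  0  0  0  1  1  1  1  2  2  2
So g(10) = 2.
Build the Grundy sequence for pile B with g(k) = mex{g(k−s) : s ∈ {2, 3, 5}, s ≤ k}:
k:     0  1  2  3  4  5  6
g(k):  0  0  1  1  2  2  3
So g(6) = 3.
By the Sprague-Grundy theorem, the Grundy value of a sum of independent games is the XOR of the component values.
Combined value = 2 XOR 3 = 1.

1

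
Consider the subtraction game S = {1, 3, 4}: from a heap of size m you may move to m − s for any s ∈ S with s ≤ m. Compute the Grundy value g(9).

Compute g(0), g(1), … for moves {1, 3, 4}:
k:     0  1  2  3  4  5  6  7  8  9
g(k):  0  1  0  1  2  3  2  0  1  0
So g(9) = 0.

0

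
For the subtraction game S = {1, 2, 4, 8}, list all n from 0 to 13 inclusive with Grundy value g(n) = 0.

0, 3, 6, 9, 12

Grundy values for subtraction set {1, 2, 4, 8}:
g(0) = mex{} = 0
g(1) = mex{0} = 1
g(2) = mex{0,1} = 2
g(3) = mex{1,2} = 0
g(4) = mex{0,2} = 1
g(5) = mex{0,1} = 2
g(6) = mex{1,2} = 0
g(7) = mex{0,2} = 1
g(8) = mex{0,1} = 2
g(9) = mex{1,2} = 0
g(10) = mex{0,2} = 1
g(11) = mex{0,1} = 2
g(12) = mex{1,2} = 0
g(13) = mex{0,2} = 1
The P-positions (g = 0) in 0..13 are 0, 3, 6, 9, 12.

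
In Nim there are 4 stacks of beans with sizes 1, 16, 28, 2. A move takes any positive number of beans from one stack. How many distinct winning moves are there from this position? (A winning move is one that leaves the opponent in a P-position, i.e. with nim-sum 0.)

1

Compute the nim-sum pairwise:
1 XOR 16 = 17
17 XOR 28 = 13
13 XOR 2 = 15
The overall nim-sum is X = 15. A stack of size p has a winning move iff p XOR X < p (reduce it to p XOR X).
  1: 1 XOR 15 = 14 ≥ 1 — no move.
  16: 16 XOR 15 = 31 ≥ 16 — no move.
  28: 28 XOR 15 = 19 < 28 — winning move (to 19).
  2: 2 XOR 15 = 13 ≥ 2 — no move.
That gives 1 winning move.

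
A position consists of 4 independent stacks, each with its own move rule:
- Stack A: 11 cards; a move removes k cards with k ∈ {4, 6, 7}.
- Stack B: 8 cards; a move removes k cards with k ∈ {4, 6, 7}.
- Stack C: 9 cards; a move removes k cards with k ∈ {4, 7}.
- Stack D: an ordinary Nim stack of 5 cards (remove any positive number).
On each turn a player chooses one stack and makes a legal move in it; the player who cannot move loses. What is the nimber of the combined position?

5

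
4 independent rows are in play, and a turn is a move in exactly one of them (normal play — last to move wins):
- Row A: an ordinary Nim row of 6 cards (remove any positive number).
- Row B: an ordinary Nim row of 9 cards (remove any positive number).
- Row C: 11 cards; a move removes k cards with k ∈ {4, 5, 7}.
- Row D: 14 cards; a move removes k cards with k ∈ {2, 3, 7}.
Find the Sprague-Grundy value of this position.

Row A is a plain Nim row of size 6, so its Grundy value is 6.
Row B is a plain Nim row of size 9, so its Grundy value is 9.
Grundy values for row C (subtraction set {4, 5, 7}):
k:     0  1  2  3  4  5  6  7  8  9 10 11
g(k):  0  0  0  0  1  1  1  1  2  2  2  0
So g(11) = 0.
Grundy values for row D (subtraction set {2, 3, 7}):
g(0) = mex{} = 0
g(1) = mex{} = 0
g(2) = mex{0} = 1
g(3) = mex{0} = 1
g(4) = mex{0,1} = 2
g(5) = mex{1} = 0
g(6) = mex{1,2} = 0
g(7) = mex{0,2} = 1
g(8) = mex{0} = 1
g(9) = mex{0,1} = 2
g(10) = mex{1} = 0
g(11) = mex{1,2} = 0
g(12) = mex{0,2} = 1
g(13) = mex{0} = 1
g(14) = mex{0,1} = 2
So g(14) = 2.
The value of a disjunctive sum is the nim-sum of the parts.
Combined value = 6 ⊕ 9 ⊕ 0 ⊕ 2 = 13.

13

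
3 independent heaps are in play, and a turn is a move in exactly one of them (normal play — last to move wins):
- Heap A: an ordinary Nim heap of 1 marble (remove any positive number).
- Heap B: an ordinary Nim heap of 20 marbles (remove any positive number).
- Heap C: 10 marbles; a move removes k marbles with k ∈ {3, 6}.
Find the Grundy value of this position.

21

Heap A is a plain Nim heap of size 1, so its Grundy value is 1.
Heap B is a plain Nim heap of size 20, so its Grundy value is 20.
Grundy values for heap C (subtraction set {3, 6}):
k:     0  1  2  3  4  5  6  7  8  9 10
g(k):  0  0  0  1  1  1  2  2  2  0  0
So g(10) = 0.
The value of a disjunctive sum is the nim-sum of the parts.
Combined value = 1 XOR 20 XOR 0 = 21.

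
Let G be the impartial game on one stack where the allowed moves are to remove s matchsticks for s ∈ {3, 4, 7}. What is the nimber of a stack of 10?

0

Grundy values for subtraction set {3, 4, 7}:
k:     0  1  2  3  4  5  6  7  8  9 10
g(k):  0  0  0  1  1  1  2  2  2  3  0
So g(10) = 0.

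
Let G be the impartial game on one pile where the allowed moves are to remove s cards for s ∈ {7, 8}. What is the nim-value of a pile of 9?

1

Build the Grundy sequence with g(k) = mex{g(k−s) : s ∈ {7, 8}, s ≤ k}:
g(0) = mex{} = 0
g(1) = mex{} = 0
g(2) = mex{} = 0
g(3) = mex{} = 0
g(4) = mex{} = 0
g(5) = mex{} = 0
g(6) = mex{} = 0
g(7) = mex{0} = 1
g(8) = mex{0} = 1
g(9) = mex{0} = 1
So g(9) = 1.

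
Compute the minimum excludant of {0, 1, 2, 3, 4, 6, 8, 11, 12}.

5

The values 0, 1, 2, 3, 4 are all present; 5 is the first non-negative integer missing from the set.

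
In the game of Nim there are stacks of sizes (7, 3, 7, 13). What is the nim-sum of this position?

14

Nim-sum: 7 XOR 3 XOR 7 XOR 13 = 14.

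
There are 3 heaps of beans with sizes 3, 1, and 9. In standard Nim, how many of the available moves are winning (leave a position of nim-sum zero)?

1

Nim-sum: 3 ^ 1 ^ 9 = 11.
The overall nim-sum is X = 11. A heap of size p has a winning move iff p XOR X < p (reduce it to p XOR X).
  3: 3 XOR 11 = 8 ≥ 3 — no move.
  1: 1 XOR 11 = 10 ≥ 1 — no move.
  9: 9 XOR 11 = 2 < 9 — winning move (to 2).
That gives 1 winning move.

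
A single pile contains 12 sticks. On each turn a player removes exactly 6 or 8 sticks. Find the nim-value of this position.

2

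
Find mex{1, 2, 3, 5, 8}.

0 is not in the set, so the mex is 0.

0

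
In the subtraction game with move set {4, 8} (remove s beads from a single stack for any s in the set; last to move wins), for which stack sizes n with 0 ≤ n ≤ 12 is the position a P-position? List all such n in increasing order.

Compute g(0), g(1), … for moves {4, 8}:
k:     0  1  2  3  4  5  6  7  8  9 10 11 12
g(k):  0  0  0  0  1  1  1  1  2  2  2  2  0
The P-positions (g = 0) in 0..12 are 0, 1, 2, 3, 12.

0, 1, 2, 3, 12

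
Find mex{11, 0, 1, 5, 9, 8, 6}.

The values 0, 1 are all present; 2 is the first non-negative integer missing from the set.

2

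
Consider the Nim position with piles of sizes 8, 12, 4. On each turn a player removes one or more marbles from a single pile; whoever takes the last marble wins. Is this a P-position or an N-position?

Compute the nim-sum pairwise:
8 ⊕ 12 = 4
4 ⊕ 4 = 0
The nim-sum is 0, so this is a P-position: the player to move is in a losing position under optimal play.

P-position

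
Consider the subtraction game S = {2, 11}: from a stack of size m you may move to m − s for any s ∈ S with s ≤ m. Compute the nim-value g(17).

0

Grundy values for subtraction set {2, 11}:
k:     0  1  2  3  4  5  6  7  8  9 10 11 12 13 14 15 16 17
g(k):  0  0  1  1  0  0  1  1  0  0  1  1  2  0  0  1  1  0
So g(17) = 0.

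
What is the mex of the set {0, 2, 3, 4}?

1

0 is in the set but 1 is not, so the mex is 1.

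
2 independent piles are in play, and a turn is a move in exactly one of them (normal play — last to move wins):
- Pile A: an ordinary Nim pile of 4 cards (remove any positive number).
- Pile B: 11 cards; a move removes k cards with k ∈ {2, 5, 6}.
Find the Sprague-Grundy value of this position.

4

Pile A is a plain Nim pile of size 4, so its Grundy value is 4.
Build the Grundy sequence for pile B with g(k) = mex{g(k−s) : s ∈ {2, 5, 6}, s ≤ k}:
k:     0  1  2  3  4  5  6  7  8  9 10 11
g(k):  0  0  1  1  0  2  1  3  0  2  1  0
So g(11) = 0.
By the Sprague-Grundy theorem, the Grundy value of a sum of independent games is the XOR of the component values.
Combined value = 4 ⊕ 0 = 4.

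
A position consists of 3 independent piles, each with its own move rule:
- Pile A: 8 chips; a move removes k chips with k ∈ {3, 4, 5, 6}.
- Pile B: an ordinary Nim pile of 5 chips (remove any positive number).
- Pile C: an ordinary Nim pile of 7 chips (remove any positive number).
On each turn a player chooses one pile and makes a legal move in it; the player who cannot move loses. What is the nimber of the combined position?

Build the Grundy sequence for pile A with g(k) = mex{g(k−s) : s ∈ {3, 4, 5, 6}, s ≤ k}:
g(0) = mex{} = 0
g(1) = mex{} = 0
g(2) = mex{} = 0
g(3) = mex{0} = 1
g(4) = mex{0} = 1
g(5) = mex{0} = 1
g(6) = mex{0,1} = 2
g(7) = mex{0,1} = 2
g(8) = mex{0,1} = 2
So g(8) = 2.
Pile B is a plain Nim pile of size 5, so its Grundy value is 5.
Pile C is a plain Nim pile of size 7, so its Grundy value is 7.
By the Sprague-Grundy theorem, the Grundy value of a sum of independent games is the XOR of the component values.
Combined value = 2 ⊕ 5 ⊕ 7 = 0.

0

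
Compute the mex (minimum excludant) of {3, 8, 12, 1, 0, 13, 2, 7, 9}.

4

The values 0, 1, 2, 3 are all present; 4 is the first non-negative integer missing from the set.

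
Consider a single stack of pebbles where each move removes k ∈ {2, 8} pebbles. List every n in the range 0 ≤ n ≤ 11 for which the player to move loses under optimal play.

Grundy values for subtraction set {2, 8}:
g(0) = mex{} = 0
g(1) = mex{} = 0
g(2) = mex{0} = 1
g(3) = mex{0} = 1
g(4) = mex{1} = 0
g(5) = mex{1} = 0
g(6) = mex{0} = 1
g(7) = mex{0} = 1
g(8) = mex{0,1} = 2
g(9) = mex{0,1} = 2
g(10) = mex{1,2} = 0
g(11) = mex{1,2} = 0
The P-positions (g = 0) in 0..11 are 0, 1, 4, 5, 10, 11.

0, 1, 4, 5, 10, 11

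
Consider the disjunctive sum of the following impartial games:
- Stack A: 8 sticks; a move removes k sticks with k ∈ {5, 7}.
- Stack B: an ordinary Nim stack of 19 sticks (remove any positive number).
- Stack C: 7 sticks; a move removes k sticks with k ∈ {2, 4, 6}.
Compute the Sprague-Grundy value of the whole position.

17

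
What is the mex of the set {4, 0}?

0 is in the set but 1 is not, so the mex is 1.

1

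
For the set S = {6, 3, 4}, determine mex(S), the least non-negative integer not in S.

0 is not in the set, so the mex is 0.

0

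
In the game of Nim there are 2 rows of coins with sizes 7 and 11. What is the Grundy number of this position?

12

Nim-sum: 7 XOR 11 = 12.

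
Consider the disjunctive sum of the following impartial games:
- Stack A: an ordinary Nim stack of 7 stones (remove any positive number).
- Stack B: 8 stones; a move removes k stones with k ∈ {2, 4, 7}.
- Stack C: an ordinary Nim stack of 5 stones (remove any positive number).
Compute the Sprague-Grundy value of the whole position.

Stack A is a plain Nim stack of size 7, so its Grundy value is 7.
Grundy values for stack B (subtraction set {2, 4, 7}):
g(0) = mex{} = 0
g(1) = mex{} = 0
g(2) = mex{0} = 1
g(3) = mex{0} = 1
g(4) = mex{0,1} = 2
g(5) = mex{0,1} = 2
g(6) = mex{1,2} = 0
g(7) = mex{0,1,2} = 3
g(8) = mex{0,2} = 1
So g(8) = 1.
Stack C is a plain Nim stack of size 5, so its Grundy value is 5.
The value of a disjunctive sum is the nim-sum of the parts.
Combined value = 7 ⊕ 1 ⊕ 5 = 3.

3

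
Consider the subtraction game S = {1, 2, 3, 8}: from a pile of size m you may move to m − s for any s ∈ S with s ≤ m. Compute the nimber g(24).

Compute g(0), g(1), … for moves {1, 2, 3, 8}:
k:     0  1  2  3  4  5  6  7  8  9 10 11 12 13 14 15 16 17 18 19 20 21 22 23 24
g(k):  0  1  2  3  0  1  2  3  4  0  1  2  3  0  1  2  3  4  0  1  2  3  0  1  2
So g(24) = 2.

2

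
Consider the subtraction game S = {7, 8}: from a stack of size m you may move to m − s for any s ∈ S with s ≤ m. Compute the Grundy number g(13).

Compute g(0), g(1), … for moves {7, 8}:
g(0) = mex{} = 0
g(1) = mex{} = 0
g(2) = mex{} = 0
g(3) = mex{} = 0
g(4) = mex{} = 0
g(5) = mex{} = 0
g(6) = mex{} = 0
g(7) = mex{0} = 1
g(8) = mex{0} = 1
g(9) = mex{0} = 1
g(10) = mex{0} = 1
g(11) = mex{0} = 1
g(12) = mex{0} = 1
g(13) = mex{0} = 1
So g(13) = 1.

1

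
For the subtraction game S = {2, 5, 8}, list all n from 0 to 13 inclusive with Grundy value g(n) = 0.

0, 1, 4, 7, 10, 11

Grundy values for subtraction set {2, 5, 8}:
g(0) = mex{} = 0
g(1) = mex{} = 0
g(2) = mex{0} = 1
g(3) = mex{0} = 1
g(4) = mex{1} = 0
g(5) = mex{0,1} = 2
g(6) = mex{0} = 1
g(7) = mex{1,2} = 0
g(8) = mex{0,1} = 2
g(9) = mex{0} = 1
g(10) = mex{1,2} = 0
g(11) = mex{1} = 0
g(12) = mex{0} = 1
g(13) = mex{0,2} = 1
The P-positions (g = 0) in 0..13 are 0, 1, 4, 7, 10, 11.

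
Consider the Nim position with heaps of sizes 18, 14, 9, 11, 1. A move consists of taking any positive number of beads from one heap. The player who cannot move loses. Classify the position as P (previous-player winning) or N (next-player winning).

Bitwise XOR of the heap sizes:
  10010  (18)
  01110  (14)
  01001  (9)
  01011  (11)
  00001  (1)
  -----
  11111  (31)
The nim-sum is 31 ≠ 0, so this is an N-position: the player to move can win.

N-position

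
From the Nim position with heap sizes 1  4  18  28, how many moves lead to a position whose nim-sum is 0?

1

Nim-sum: 1 XOR 4 XOR 18 XOR 28 = 11.
The overall nim-sum is X = 11. A heap of size p has a winning move iff p XOR X < p (reduce it to p XOR X).
  1: 1 XOR 11 = 10 ≥ 1 — no move.
  4: 4 XOR 11 = 15 ≥ 4 — no move.
  18: 18 XOR 11 = 25 ≥ 18 — no move.
  28: 28 XOR 11 = 23 < 28 — winning move (to 23).
That gives 1 winning move.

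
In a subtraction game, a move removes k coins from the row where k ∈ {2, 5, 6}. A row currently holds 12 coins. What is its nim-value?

0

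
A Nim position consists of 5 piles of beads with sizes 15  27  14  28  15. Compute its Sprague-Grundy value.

9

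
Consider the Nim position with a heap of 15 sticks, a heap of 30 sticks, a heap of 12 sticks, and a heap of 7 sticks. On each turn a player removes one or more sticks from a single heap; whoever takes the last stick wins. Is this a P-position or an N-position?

Write each in binary and XOR column by column:
  01111  (15)
  11110  (30)
  01100  (12)
  00111  (7)
  -----
  11010  (26)
The nim-sum is 26 ≠ 0, so this is an N-position: the player to move can win.

N-position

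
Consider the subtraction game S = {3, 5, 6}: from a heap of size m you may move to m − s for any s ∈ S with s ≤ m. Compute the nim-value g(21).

Grundy values for subtraction set {3, 5, 6}:
k:     0  1  2  3  4  5  6  7  8  9 10 11 12 13 14 15 16 17 18 19 20 21
g(k):  0  0  0  1  1  1  2  2  2  0  0  0  1  1  1  2  2  2  0  0  0  1
So g(21) = 1.

1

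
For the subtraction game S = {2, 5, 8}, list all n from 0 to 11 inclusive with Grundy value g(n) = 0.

0, 1, 4, 7, 10, 11

Compute g(0), g(1), … for moves {2, 5, 8}:
g(0) = mex{} = 0
g(1) = mex{} = 0
g(2) = mex{0} = 1
g(3) = mex{0} = 1
g(4) = mex{1} = 0
g(5) = mex{0,1} = 2
g(6) = mex{0} = 1
g(7) = mex{1,2} = 0
g(8) = mex{0,1} = 2
g(9) = mex{0} = 1
g(10) = mex{1,2} = 0
g(11) = mex{1} = 0
The P-positions (g = 0) in 0..11 are 0, 1, 4, 7, 10, 11.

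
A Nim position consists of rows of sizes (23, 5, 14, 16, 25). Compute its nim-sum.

Nim-sum: 23 ^ 5 ^ 14 ^ 16 ^ 25 = 21.

21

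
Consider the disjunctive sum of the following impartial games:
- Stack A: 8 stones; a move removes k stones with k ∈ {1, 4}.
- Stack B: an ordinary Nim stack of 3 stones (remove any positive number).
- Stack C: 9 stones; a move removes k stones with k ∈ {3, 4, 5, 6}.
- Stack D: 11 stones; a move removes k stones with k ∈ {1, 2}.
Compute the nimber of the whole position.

0

Grundy values for stack A (subtraction set {1, 4}):
k:     0  1  2  3  4  5  6  7  8
g(k):  0  1  0  1  2  0  1  0  1
So g(8) = 1.
Stack B is a plain Nim stack of size 3, so its Grundy value is 3.
Build the Grundy sequence for stack C with g(k) = mex{g(k−s) : s ∈ {3, 4, 5, 6}, s ≤ k}:
k:     0  1  2  3  4  5  6  7  8  9
g(k):  0  0  0  1  1  1  2  2  2  0
So g(9) = 0.
For stack D, compute g(0), g(1), … with moves {1, 2}:
k:     0  1  2  3  4  5  6  7  8  9 10 11
g(k):  0  1  2  0  1  2  0  1  2  0  1  2
So g(11) = 2.
By the Sprague-Grundy theorem, the Grundy value of a sum of independent games is the XOR of the component values.
Combined value = 1 ⊕ 3 ⊕ 0 ⊕ 2 = 0.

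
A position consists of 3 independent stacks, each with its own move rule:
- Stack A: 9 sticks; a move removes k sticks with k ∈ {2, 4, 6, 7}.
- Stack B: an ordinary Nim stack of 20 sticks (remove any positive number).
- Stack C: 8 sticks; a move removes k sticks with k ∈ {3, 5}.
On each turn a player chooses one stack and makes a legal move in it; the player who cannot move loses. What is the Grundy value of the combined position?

20

Build the Grundy sequence for stack A with g(k) = mex{g(k−s) : s ∈ {2, 4, 6, 7}, s ≤ k}:
g(0) = mex{} = 0
g(1) = mex{} = 0
g(2) = mex{0} = 1
g(3) = mex{0} = 1
g(4) = mex{0,1} = 2
g(5) = mex{0,1} = 2
g(6) = mex{0,1,2} = 3
g(7) = mex{0,1,2} = 3
g(8) = mex{0,1,2,3} = 4
g(9) = mex{1,2,3} = 0
So g(9) = 0.
Stack B is a plain Nim stack of size 20, so its Grundy value is 20.
Grundy values for stack C (subtraction set {3, 5}):
g(0) = mex{} = 0
g(1) = mex{} = 0
g(2) = mex{} = 0
g(3) = mex{0} = 1
g(4) = mex{0} = 1
g(5) = mex{0} = 1
g(6) = mex{0,1} = 2
g(7) = mex{0,1} = 2
g(8) = mex{1} = 0
So g(8) = 0.
By the Sprague-Grundy theorem, the Grundy value of a sum of independent games is the XOR of the component values.
Combined value = 0 XOR 20 XOR 0 = 20.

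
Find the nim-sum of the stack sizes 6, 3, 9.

Nim-sum: 6 ^ 3 ^ 9 = 12.

12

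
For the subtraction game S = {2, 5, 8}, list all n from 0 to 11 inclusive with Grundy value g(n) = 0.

Build the Grundy sequence with g(k) = mex{g(k−s) : s ∈ {2, 5, 8}, s ≤ k}:
k:     0  1  2  3  4  5  6  7  8  9 10 11
g(k):  0  0  1  1  0  2  1  0  2  1  0  0
The P-positions (g = 0) in 0..11 are 0, 1, 4, 7, 10, 11.

0, 1, 4, 7, 10, 11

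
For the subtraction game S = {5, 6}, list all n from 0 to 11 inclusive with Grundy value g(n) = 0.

0, 1, 2, 3, 4, 11

Grundy values for subtraction set {5, 6}:
g(0) = mex{} = 0
g(1) = mex{} = 0
g(2) = mex{} = 0
g(3) = mex{} = 0
g(4) = mex{} = 0
g(5) = mex{0} = 1
g(6) = mex{0} = 1
g(7) = mex{0} = 1
g(8) = mex{0} = 1
g(9) = mex{0} = 1
g(10) = mex{0,1} = 2
g(11) = mex{1} = 0
The P-positions (g = 0) in 0..11 are 0, 1, 2, 3, 4, 11.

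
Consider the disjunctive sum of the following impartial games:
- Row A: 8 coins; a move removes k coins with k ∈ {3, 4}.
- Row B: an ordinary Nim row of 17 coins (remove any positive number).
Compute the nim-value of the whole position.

17

For row A, compute g(0), g(1), … with moves {3, 4}:
k:     0  1  2  3  4  5  6  7  8
g(k):  0  0  0  1  1  1  2  0  0
So g(8) = 0.
Row B is a plain Nim row of size 17, so its Grundy value is 17.
The value of a disjunctive sum is the nim-sum of the parts.
Combined value = 0 XOR 17 = 17.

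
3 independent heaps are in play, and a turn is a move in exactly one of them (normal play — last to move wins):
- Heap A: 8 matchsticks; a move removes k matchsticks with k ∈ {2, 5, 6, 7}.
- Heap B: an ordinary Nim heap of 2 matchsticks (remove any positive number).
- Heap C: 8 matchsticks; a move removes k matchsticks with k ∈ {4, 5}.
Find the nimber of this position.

For heap A, compute g(0), g(1), … with moves {2, 5, 6, 7}:
k:     0  1  2  3  4  5  6  7  8
g(k):  0  0  1  1  0  2  1  3  2
So g(8) = 2.
Heap B is a plain Nim heap of size 2, so its Grundy value is 2.
Grundy values for heap C (subtraction set {4, 5}):
k:     0  1  2  3  4  5  6  7  8
g(k):  0  0  0  0  1  1  1  1  2
So g(8) = 2.
By the Sprague-Grundy theorem, the Grundy value of a sum of independent games is the XOR of the component values.
Combined value = 2 XOR 2 XOR 2 = 2.

2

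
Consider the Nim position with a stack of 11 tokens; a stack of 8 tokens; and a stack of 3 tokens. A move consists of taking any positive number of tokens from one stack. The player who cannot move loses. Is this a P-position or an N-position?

Bitwise XOR of the heap sizes:
  1011  (11)
  1000  (8)
  0011  (3)
  ----
  0000  (0)
The nim-sum is 0, so this is a P-position: the player to move is in a losing position under optimal play.

P-position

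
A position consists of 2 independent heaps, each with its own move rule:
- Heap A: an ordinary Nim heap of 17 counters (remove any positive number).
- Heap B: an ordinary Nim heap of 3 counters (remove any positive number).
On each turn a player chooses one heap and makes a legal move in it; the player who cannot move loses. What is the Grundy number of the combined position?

18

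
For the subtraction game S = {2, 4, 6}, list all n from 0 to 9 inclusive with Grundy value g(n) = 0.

0, 1, 8, 9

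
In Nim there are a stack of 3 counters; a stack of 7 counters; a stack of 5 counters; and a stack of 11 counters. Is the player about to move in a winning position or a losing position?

Winning position

Nim-sum: 3 XOR 7 XOR 5 XOR 11 = 10.
The nim-sum is 10 ≠ 0, so this is an N-position: the player to move can win.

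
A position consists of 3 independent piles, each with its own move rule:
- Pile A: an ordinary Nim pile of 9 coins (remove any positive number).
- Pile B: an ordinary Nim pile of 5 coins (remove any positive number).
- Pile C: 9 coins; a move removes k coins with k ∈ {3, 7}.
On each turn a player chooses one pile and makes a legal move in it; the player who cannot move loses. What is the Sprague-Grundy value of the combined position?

Pile A is a plain Nim pile of size 9, so its Grundy value is 9.
Pile B is a plain Nim pile of size 5, so its Grundy value is 5.
For pile C, compute g(0), g(1), … with moves {3, 7}:
k:     0  1  2  3  4  5  6  7  8  9
g(k):  0  0  0  1  1  1  0  2  2  1
So g(9) = 1.
By the Sprague-Grundy theorem, the Grundy value of a sum of independent games is the XOR of the component values.
Combined value = 9 ⊕ 5 ⊕ 1 = 13.

13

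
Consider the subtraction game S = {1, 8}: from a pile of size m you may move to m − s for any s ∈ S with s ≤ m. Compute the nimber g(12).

Compute g(0), g(1), … for moves {1, 8}:
k:     0  1  2  3  4  5  6  7  8  9 10 11 12
g(k):  0  1  0  1  0  1  0  1  2  0  1  0  1
So g(12) = 1.

1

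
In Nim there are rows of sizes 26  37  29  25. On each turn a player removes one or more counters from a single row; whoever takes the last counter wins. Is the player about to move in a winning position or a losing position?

Winning position

Bitwise XOR of the heap sizes:
  011010  (26)
  100101  (37)
  011101  (29)
  011001  (25)
  ------
  111011  (59)
The nim-sum is 59 ≠ 0, so this is an N-position: the player to move can win.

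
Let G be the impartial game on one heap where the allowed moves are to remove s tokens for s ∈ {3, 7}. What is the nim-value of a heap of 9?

Build the Grundy sequence with g(k) = mex{g(k−s) : s ∈ {3, 7}, s ≤ k}:
k:     0  1  2  3  4  5  6  7  8  9
g(k):  0  0  0  1  1  1  0  2  2  1
So g(9) = 1.

1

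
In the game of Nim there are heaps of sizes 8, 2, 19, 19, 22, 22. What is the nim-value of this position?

Compute the nim-sum pairwise:
8 ⊕ 2 = 10
10 ⊕ 19 = 25
25 ⊕ 19 = 10
10 ⊕ 22 = 28
28 ⊕ 22 = 10

10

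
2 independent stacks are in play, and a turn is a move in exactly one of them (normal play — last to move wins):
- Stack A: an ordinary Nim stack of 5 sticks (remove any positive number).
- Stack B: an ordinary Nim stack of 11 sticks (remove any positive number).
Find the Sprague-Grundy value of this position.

Stack A is a plain Nim stack of size 5, so its Grundy value is 5.
Stack B is a plain Nim stack of size 11, so its Grundy value is 11.
By the Sprague-Grundy theorem, the Grundy value of a sum of independent games is the XOR of the component values.
Combined value = 5 ⊕ 11 = 14.

14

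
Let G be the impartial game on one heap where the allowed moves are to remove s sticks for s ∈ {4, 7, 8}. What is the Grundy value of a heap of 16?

Compute g(0), g(1), … for moves {4, 7, 8}:
k:     0  1  2  3  4  5  6  7  8  9 10 11 12 13 14 15 16
g(k):  0  0  0  0  1  1  1  1  2  2  2  2  0  0  0  0  1
So g(16) = 1.

1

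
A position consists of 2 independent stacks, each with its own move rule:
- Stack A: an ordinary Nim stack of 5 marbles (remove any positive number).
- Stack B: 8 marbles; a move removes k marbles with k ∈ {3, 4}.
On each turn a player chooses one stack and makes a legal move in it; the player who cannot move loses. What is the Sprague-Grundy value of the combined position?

Stack A is a plain Nim stack of size 5, so its Grundy value is 5.
For stack B, compute g(0), g(1), … with moves {3, 4}:
k:     0  1  2  3  4  5  6  7  8
g(k):  0  0  0  1  1  1  2  0  0
So g(8) = 0.
The value of a disjunctive sum is the nim-sum of the parts.
Combined value = 5 ⊕ 0 = 5.

5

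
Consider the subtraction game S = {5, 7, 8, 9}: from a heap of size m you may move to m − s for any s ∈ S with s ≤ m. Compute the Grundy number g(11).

Build the Grundy sequence with g(k) = mex{g(k−s) : s ∈ {5, 7, 8, 9}, s ≤ k}:
k:     0  1  2  3  4  5  6  7  8  9 10 11
g(k):  0  0  0  0  0  1  1  1  1  1  2  2
So g(11) = 2.

2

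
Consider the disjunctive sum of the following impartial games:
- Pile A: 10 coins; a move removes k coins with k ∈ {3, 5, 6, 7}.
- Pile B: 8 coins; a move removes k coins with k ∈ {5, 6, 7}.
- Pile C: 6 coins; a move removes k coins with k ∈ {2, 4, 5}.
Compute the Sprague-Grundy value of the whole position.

For pile A, compute g(0), g(1), … with moves {3, 5, 6, 7}:
k:     0  1  2  3  4  5  6  7  8  9 10
g(k):  0  0  0  1  1  1  2  2  2  3  0
So g(10) = 0.
Build the Grundy sequence for pile B with g(k) = mex{g(k−s) : s ∈ {5, 6, 7}, s ≤ k}:
g(0) = mex{} = 0
g(1) = mex{} = 0
g(2) = mex{} = 0
g(3) = mex{} = 0
g(4) = mex{} = 0
g(5) = mex{0} = 1
g(6) = mex{0} = 1
g(7) = mex{0} = 1
g(8) = mex{0} = 1
So g(8) = 1.
Build the Grundy sequence for pile C with g(k) = mex{g(k−s) : s ∈ {2, 4, 5}, s ≤ k}:
g(0) = mex{} = 0
g(1) = mex{} = 0
g(2) = mex{0} = 1
g(3) = mex{0} = 1
g(4) = mex{0,1} = 2
g(5) = mex{0,1} = 2
g(6) = mex{0,1,2} = 3
So g(6) = 3.
The value of a disjunctive sum is the nim-sum of the parts.
Combined value = 0 ⊕ 1 ⊕ 3 = 2.

2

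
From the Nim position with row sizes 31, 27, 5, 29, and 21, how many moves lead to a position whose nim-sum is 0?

3

Bitwise XOR of the heap sizes:
  11111  (31)
  11011  (27)
  00101  (5)
  11101  (29)
  10101  (21)
  -----
  01001  (9)
The overall nim-sum is X = 9. A row of size p has a winning move iff p XOR X < p (reduce it to p XOR X).
  31: 31 XOR 9 = 22 < 31 — winning move (to 22).
  27: 27 XOR 9 = 18 < 27 — winning move (to 18).
  5: 5 XOR 9 = 12 ≥ 5 — no move.
  29: 29 XOR 9 = 20 < 29 — winning move (to 20).
  21: 21 XOR 9 = 28 ≥ 21 — no move.
That gives 3 winning moves.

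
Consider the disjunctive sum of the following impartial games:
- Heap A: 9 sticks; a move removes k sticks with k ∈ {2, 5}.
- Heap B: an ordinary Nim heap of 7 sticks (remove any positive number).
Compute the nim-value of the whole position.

6

For heap A, compute g(0), g(1), … with moves {2, 5}:
k:     0  1  2  3  4  5  6  7  8  9
g(k):  0  0  1  1  0  2  1  0  0  1
So g(9) = 1.
Heap B is a plain Nim heap of size 7, so its Grundy value is 7.
The value of a disjunctive sum is the nim-sum of the parts.
Combined value = 1 XOR 7 = 6.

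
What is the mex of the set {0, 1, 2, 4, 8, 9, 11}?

3

The values 0, 1, 2 are all present; 3 is the first non-negative integer missing from the set.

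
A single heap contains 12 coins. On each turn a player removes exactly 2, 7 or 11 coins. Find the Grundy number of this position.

Grundy values for subtraction set {2, 7, 11}:
g(0) = mex{} = 0
g(1) = mex{} = 0
g(2) = mex{0} = 1
g(3) = mex{0} = 1
g(4) = mex{1} = 0
g(5) = mex{1} = 0
g(6) = mex{0} = 1
g(7) = mex{0} = 1
g(8) = mex{0,1} = 2
g(9) = mex{1} = 0
g(10) = mex{1,2} = 0
g(11) = mex{0} = 1
g(12) = mex{0} = 1
So g(12) = 1.

1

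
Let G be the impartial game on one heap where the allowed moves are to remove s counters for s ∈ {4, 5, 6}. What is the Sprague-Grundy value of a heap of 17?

Build the Grundy sequence with g(k) = mex{g(k−s) : s ∈ {4, 5, 6}, s ≤ k}:
k:     0  1  2  3  4  5  6  7  8  9 10 11 12 13 14 15 16 17
g(k):  0  0  0  0  1  1  1  1  2  2  0  0  0  0  1  1  1  1
So g(17) = 1.

1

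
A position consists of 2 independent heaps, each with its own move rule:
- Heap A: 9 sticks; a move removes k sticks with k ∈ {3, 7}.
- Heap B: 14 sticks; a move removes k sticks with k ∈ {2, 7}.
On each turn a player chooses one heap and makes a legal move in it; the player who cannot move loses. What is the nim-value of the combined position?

1

Build the Grundy sequence for heap A with g(k) = mex{g(k−s) : s ∈ {3, 7}, s ≤ k}:
g(0) = mex{} = 0
g(1) = mex{} = 0
g(2) = mex{} = 0
g(3) = mex{0} = 1
g(4) = mex{0} = 1
g(5) = mex{0} = 1
g(6) = mex{1} = 0
g(7) = mex{0,1} = 2
g(8) = mex{0,1} = 2
g(9) = mex{0} = 1
So g(9) = 1.
For heap B, compute g(0), g(1), … with moves {2, 7}:
g(0) = mex{} = 0
g(1) = mex{} = 0
g(2) = mex{0} = 1
g(3) = mex{0} = 1
g(4) = mex{1} = 0
g(5) = mex{1} = 0
g(6) = mex{0} = 1
g(7) = mex{0} = 1
g(8) = mex{0,1} = 2
g(9) = mex{1} = 0
g(10) = mex{1,2} = 0
g(11) = mex{0} = 1
g(12) = mex{0} = 1
g(13) = mex{1} = 0
g(14) = mex{1} = 0
So g(14) = 0.
The value of a disjunctive sum is the nim-sum of the parts.
Combined value = 1 XOR 0 = 1.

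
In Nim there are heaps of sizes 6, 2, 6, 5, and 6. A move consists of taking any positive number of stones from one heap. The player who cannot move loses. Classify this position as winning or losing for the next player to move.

Bitwise XOR of the heap sizes:
  110  (6)
  010  (2)
  110  (6)
  101  (5)
  110  (6)
  ---
  001  (1)
The nim-sum is 1 ≠ 0, so this is an N-position: the player to move can win.

Winning position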